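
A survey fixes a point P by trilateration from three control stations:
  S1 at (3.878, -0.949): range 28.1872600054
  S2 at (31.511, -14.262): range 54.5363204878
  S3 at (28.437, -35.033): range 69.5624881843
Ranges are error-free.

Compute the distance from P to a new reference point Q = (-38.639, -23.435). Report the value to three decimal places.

eq1: (x − 3.878)² + (y + 0.949)² = 28.1872600054²
eq2: (x − 31.511)² + (y + 14.262)² = 54.5363204878²
eq3: (x − 28.437)² + (y + 35.033)² = 69.5624881843²
eq3−eq2, eq3−eq1 (x²,y² cancel):
  6.148·x + 41.542·y = 1025.103217
  -49.118·x + 68.168·y = 2024.383563
det = 6.148·68.168 − 41.542·-49.118 = 2459.556820
x = (1025.103217·68.168 − 41.542·2024.383563) / 2459.556820 = -5.780597
y = (6.148·2024.383563 − 1025.103217·-49.118) / 2459.556820 = 25.531807
|P − Q| = √((-5.780597 − -38.639)² + (25.531807 − -23.435)²) = 58.969677

58.970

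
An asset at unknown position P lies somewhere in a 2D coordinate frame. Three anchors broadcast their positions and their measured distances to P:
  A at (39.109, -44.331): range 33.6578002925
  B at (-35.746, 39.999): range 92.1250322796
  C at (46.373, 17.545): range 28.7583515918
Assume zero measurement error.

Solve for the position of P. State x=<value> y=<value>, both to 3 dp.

x=41.150 y=-10.735

eq1: (x − 39.109)² + (y + 44.331)² = 33.6578002925²
eq2: (x + 35.746)² + (y − 39.999)² = 92.1250322796²
eq3: (x − 46.373)² + (y − 17.545)² = 28.7583515918²
eq1−eq2, eq1−eq3 (x²,y² cancel):
  -149.710·x + 168.660·y = -7971.228977
  14.528·x + 123.752·y = -730.664554
det = -149.710·123.752 − 168.660·14.528 = -20977.204400
x = (-7971.228977·123.752 − 168.660·-730.664554) / -20977.204400 = 41.150462
y = (-149.710·-730.664554 − -7971.228977·14.528) / -20977.204400 = -10.735168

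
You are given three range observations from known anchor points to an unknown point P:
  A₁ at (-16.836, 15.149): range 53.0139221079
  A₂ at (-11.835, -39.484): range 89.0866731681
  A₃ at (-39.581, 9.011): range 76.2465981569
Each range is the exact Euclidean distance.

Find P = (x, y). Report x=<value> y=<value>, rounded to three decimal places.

x=30.581 y=38.857

eq1: (x + 16.836)² + (y − 15.149)² = 53.0139221079²
eq2: (x + 11.835)² + (y + 39.484)² = 89.0866731681²
eq3: (x + 39.581)² + (y − 9.011)² = 76.2465981569²
eq1−eq2, eq1−eq3 (x²,y² cancel):
  10.002·x − 109.266·y = -3939.849015
  -45.490·x − 12.276·y = -1868.157208
det = 10.002·-12.276 − -109.266·-45.490 = -5093.294892
x = (-3939.849015·-12.276 − -109.266·-1868.157208) / -5093.294892 = 30.581477
y = (10.002·-1868.157208 − -3939.849015·-45.490) / -5093.294892 = 38.856780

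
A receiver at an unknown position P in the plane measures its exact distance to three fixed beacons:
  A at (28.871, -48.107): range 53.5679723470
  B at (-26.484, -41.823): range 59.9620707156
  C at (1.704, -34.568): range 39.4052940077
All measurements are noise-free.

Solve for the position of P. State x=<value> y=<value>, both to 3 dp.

x=13.209 y=3.120

eq1: (x − 28.871)² + (y + 48.107)² = 53.5679723470²
eq2: (x + 26.484)² + (y + 41.823)² = 59.9620707156²
eq3: (x − 1.704)² + (y + 34.568)² = 39.4052940077²
eq3−eq2, eq3−eq1 (x²,y² cancel):
  -56.376·x − 14.510·y = -789.957384
  54.334·x − 27.078·y = 633.217384
det = -56.376·-27.078 − -14.510·54.334 = 2314.935668
x = (-789.957384·-27.078 − -14.510·633.217384) / 2314.935668 = 13.209201
y = (-56.376·633.217384 − -789.957384·54.334) / 2314.935668 = 3.120295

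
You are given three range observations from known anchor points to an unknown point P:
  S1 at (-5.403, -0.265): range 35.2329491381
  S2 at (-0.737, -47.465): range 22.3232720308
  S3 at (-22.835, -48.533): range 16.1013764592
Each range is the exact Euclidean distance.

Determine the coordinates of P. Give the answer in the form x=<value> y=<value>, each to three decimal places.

x=-17.910 y=-33.203

eq1: (x + 5.403)² + (y + 0.265)² = 35.2329491381²
eq2: (x + 0.737)² + (y + 47.465)² = 22.3232720308²
eq3: (x + 22.835)² + (y + 48.533)² = 16.1013764592²
eq3−eq1, eq3−eq2 (x²,y² cancel):
  34.864·x + 96.536·y = -3829.733061
  44.196·x + 2.136·y = -862.494070
det = 34.864·2.136 − 96.536·44.196 = -4192.035552
x = (-3829.733061·2.136 − 96.536·-862.494070) / -4192.035552 = -17.910492
y = (34.864·-862.494070 − -3829.733061·44.196) / -4192.035552 = -33.203175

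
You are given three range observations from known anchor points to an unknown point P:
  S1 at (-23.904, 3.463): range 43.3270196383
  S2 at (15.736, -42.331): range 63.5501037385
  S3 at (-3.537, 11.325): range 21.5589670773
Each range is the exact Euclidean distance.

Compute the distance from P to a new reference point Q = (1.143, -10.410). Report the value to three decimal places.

34.784

eq1: (x + 23.904)² + (y − 3.463)² = 43.3270196383²
eq2: (x − 15.736)² + (y + 42.331)² = 63.5501037385²
eq3: (x + 3.537)² + (y − 11.325)² = 21.5589670773²
eq2−eq1, eq2−eq3 (x²,y² cancel):
  -79.280·x + 91.588·y = 705.243382
  -38.546·x + 107.312·y = 1675.057361
det = -79.280·107.312 − 91.588·-38.546 = -4977.344312
x = (705.243382·107.312 − 91.588·1675.057361) / -4977.344312 = 15.617581
y = (-79.280·1675.057361 − 705.243382·-38.546) / -4977.344312 = 21.218993
|P − Q| = √((15.617581 − 1.143)² + (21.218993 − -10.410)²) = 34.783713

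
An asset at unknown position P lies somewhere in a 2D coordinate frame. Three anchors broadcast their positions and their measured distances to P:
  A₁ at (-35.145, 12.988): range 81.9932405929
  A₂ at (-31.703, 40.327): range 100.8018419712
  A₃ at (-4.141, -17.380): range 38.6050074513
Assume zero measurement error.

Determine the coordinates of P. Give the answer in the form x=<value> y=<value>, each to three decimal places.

eq1: (x + 35.145)² + (y − 12.988)² = 81.9932405929²
eq2: (x + 31.703)² + (y − 40.327)² = 100.8018419712²
eq3: (x + 4.141)² + (y + 17.380)² = 38.6050074513²
eq3−eq1, eq3−eq2 (x²,y² cancel):
  -62.008·x + 60.736·y = -4147.898015
  -55.124·x + 115.414·y = -6358.529887
det = -62.008·115.414 − 60.736·-55.124 = -3808.580048
x = (-4147.898015·115.414 − 60.736·-6358.529887) / -3808.580048 = 24.296149
y = (-62.008·-6358.529887 − -4147.898015·-55.124) / -3808.580048 = -43.488909

x=24.296 y=-43.489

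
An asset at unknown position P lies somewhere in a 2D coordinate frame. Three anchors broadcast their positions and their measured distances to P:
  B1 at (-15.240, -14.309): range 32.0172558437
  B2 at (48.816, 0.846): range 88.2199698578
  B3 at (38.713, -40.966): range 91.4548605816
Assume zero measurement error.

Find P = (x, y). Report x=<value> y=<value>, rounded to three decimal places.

x=-39.194 y=6.936

eq1: (x + 15.240)² + (y + 14.309)² = 32.0172558437²
eq2: (x − 48.816)² + (y − 0.846)² = 88.2199698578²
eq3: (x − 38.713)² + (y + 40.966)² = 91.4548605816²
eq3−eq2, eq3−eq1 (x²,y² cancel):
  20.206·x + 83.624·y = -211.963511
  -107.906·x + 53.314·y = 4598.982408
det = 20.206·53.314 − 83.624·-107.906 = 10100.794028
x = (-211.963511·53.314 − 83.624·4598.982408) / 10100.794028 = -39.193545
y = (20.206·4598.982408 − -211.963511·-107.906) / 10100.794028 = 6.935584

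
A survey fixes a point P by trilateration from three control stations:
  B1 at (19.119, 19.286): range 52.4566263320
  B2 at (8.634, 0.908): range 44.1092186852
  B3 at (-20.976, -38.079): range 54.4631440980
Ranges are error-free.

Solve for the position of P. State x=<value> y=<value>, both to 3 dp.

x=-33.163 y=15.003

eq1: (x − 19.119)² + (y − 19.286)² = 52.4566263320²
eq2: (x − 8.634)² + (y − 0.908)² = 44.1092186852²
eq3: (x + 20.976)² + (y + 38.079)² = 54.4631440980²
eq1−eq2, eq1−eq3 (x²,y² cancel):
  -20.970·x − 36.756·y = 143.958936
  -80.190·x − 114.730·y = 937.980441
det = -20.970·-114.730 − -36.756·-80.190 = -541.575540
x = (143.958936·-114.730 − -36.756·937.980441) / -541.575540 = -33.162503
y = (-20.970·937.980441 − 143.958936·-80.190) / -541.575540 = 15.003231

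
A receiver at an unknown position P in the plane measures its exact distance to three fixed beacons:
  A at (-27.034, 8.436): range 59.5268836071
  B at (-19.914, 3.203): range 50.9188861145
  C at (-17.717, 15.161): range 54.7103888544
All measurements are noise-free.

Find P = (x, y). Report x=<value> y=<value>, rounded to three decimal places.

eq1: (x + 27.034)² + (y − 8.436)² = 59.5268836071²
eq2: (x + 19.914)² + (y − 3.203)² = 50.9188861145²
eq3: (x + 17.717)² + (y − 15.161)² = 54.7103888544²
eq3−eq1, eq3−eq2 (x²,y² cancel):
  -18.634·x − 13.450·y = -291.967981
  -4.394·x − 23.916·y = 263.572280
det = -18.634·-23.916 − -13.450·-4.394 = 386.551444
x = (-291.967981·-23.916 − -13.450·263.572280) / 386.551444 = 27.235064
y = (-18.634·263.572280 − -291.967981·-4.394) / 386.551444 = -16.024551

x=27.235 y=-16.025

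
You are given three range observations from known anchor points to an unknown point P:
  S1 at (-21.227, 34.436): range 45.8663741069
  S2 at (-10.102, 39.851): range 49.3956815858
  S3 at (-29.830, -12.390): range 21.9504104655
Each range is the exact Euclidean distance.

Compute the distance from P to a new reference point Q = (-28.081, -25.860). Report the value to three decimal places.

25.845

eq1: (x + 21.227)² + (y − 34.436)² = 45.8663741069²
eq2: (x + 10.102)² + (y − 39.851)² = 49.3956815858²
eq3: (x + 29.830)² + (y + 12.390)² = 21.9504104655²
eq2−eq1, eq2−eq3 (x²,y² cancel):
  -22.250·x − 10.830·y = 282.480106
  -39.456·x − 104.482·y = 1311.301235
det = -22.250·-104.482 − -10.830·-39.456 = 1897.416020
x = (282.480106·-104.482 − -10.830·1311.301235) / 1897.416020 = -8.070288
y = (-22.250·1311.301235 − 282.480106·-39.456) / 1897.416020 = -9.502880
|P − Q| = √((-8.070288 − -28.081)² + (-9.502880 − -25.860)²) = 25.845386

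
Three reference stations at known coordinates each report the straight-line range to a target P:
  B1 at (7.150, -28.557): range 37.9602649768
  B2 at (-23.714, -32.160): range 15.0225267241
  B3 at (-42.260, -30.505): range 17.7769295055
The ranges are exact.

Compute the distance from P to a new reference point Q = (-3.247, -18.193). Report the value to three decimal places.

26.137

eq1: (x − 7.150)² + (y + 28.557)² = 37.9602649768²
eq2: (x + 23.714)² + (y + 32.160)² = 15.0225267241²
eq3: (x + 42.260)² + (y + 30.505)² = 17.7769295055²
eq2−eq1, eq2−eq3 (x²,y² cancel):
  61.728·x + 7.206·y = -1945.300055
  -37.092·x + 3.310·y = 1029.500316
det = 61.728·3.310 − 7.206·-37.092 = 471.604632
x = (-1945.300055·3.310 − 7.206·1029.500316) / 471.604632 = -29.383771
y = (61.728·1029.500316 − -1945.300055·-37.092) / 471.604632 = -18.248494
|P − Q| = √((-29.383771 − -3.247)² + (-18.248494 − -18.193)²) = 26.136830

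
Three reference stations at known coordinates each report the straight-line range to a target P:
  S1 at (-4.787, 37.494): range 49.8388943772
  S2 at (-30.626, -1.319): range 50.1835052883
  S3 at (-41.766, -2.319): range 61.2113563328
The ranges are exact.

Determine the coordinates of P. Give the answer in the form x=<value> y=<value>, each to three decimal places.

eq1: (x + 4.787)² + (y − 37.494)² = 49.8388943772²
eq2: (x + 30.626)² + (y + 1.319)² = 50.1835052883²
eq3: (x + 41.766)² + (y + 2.319)² = 61.2113563328²
eq2−eq1, eq2−eq3 (x²,y² cancel):
  51.678·x + 77.626·y = 523.492578
  -22.280·x − 2.000·y = -418.361061
det = 51.678·-2.000 − 77.626·-22.280 = 1626.151280
x = (523.492578·-2.000 − 77.626·-418.361061) / 1626.151280 = 19.327052
y = (51.678·-418.361061 − 523.492578·-22.280) / 1626.151280 = -6.122830

x=19.327 y=-6.123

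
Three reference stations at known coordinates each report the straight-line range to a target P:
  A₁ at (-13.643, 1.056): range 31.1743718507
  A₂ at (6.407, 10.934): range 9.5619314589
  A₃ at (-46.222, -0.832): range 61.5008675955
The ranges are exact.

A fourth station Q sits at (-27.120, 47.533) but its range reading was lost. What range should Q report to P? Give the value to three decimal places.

eq1: (x + 13.643)² + (y − 1.056)² = 31.1743718507²
eq2: (x − 6.407)² + (y − 10.934)² = 9.5619314589²
eq3: (x + 46.222)² + (y + 0.832)² = 61.5008675955²
eq1−eq3, eq1−eq2 (x²,y² cancel):
  -65.158·x − 3.776·y = -860.596332
  40.100·x + 19.756·y = 853.766347
det = -65.158·19.756 − -3.776·40.100 = -1135.843848
x = (-860.596332·19.756 − -3.776·853.766347) / -1135.843848 = 12.130294
y = (-65.158·853.766347 − -860.596332·40.100) / -1135.843848 = 18.593924
|P − Q| = √((12.130294 − -27.120)² + (18.593924 − 47.533)²) = 48.765312

48.765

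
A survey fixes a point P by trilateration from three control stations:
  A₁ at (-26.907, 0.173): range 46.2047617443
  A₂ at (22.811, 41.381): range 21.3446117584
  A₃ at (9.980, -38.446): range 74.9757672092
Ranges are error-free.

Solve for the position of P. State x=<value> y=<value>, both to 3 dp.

x=2.126 y=36.117

eq1: (x + 26.907)² + (y − 0.173)² = 46.2047617443²
eq2: (x − 22.811)² + (y − 41.381)² = 21.3446117584²
eq3: (x − 9.980)² + (y + 38.446)² = 74.9757672092²
eq3−eq2, eq3−eq1 (x²,y² cancel):
  25.662·x + 159.654·y = 5820.806783
  -73.774·x + 77.238·y = 2632.806923
det = 25.662·77.238 − 159.654·-73.774 = 13760.395752
x = (5820.806783·77.238 − 159.654·2632.806923) / 13760.395752 = 2.125616
y = (25.662·2632.806923 − 5820.806783·-73.774) / 13760.395752 = 36.117224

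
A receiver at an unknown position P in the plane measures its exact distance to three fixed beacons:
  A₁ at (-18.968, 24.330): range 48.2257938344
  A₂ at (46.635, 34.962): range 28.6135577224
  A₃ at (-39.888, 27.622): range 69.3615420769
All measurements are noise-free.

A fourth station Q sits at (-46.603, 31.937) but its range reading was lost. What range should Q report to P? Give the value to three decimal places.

76.876

eq1: (x + 18.968)² + (y − 24.330)² = 48.2257938344²
eq2: (x − 46.635)² + (y − 34.962)² = 28.6135577224²
eq3: (x + 39.888)² + (y − 27.622)² = 69.3615420769²
eq1−eq3, eq1−eq2 (x²,y² cancel):
  -41.840·x + 6.584·y = -1083.002824
  131.206·x + 21.264·y = 3952.422250
det = -41.840·21.264 − 6.584·131.206 = -1753.546064
x = (-1083.002824·21.264 − 6.584·3952.422250) / -1753.546064 = 27.972872
y = (-41.840·3952.422250 − -1083.002824·131.206) / -1753.546064 = 13.271895
|P − Q| = √((27.972872 − -46.603)² + (13.271895 − 31.937)²) = 76.876179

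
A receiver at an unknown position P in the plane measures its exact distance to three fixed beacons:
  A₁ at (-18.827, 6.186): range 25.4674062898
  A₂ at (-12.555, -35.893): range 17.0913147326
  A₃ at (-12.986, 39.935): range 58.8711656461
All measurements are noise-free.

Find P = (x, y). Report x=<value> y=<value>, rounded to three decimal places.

x=-14.528 y=-18.916

eq1: (x + 18.827)² + (y − 6.186)² = 25.4674062898²
eq2: (x + 12.555)² + (y + 35.893)² = 17.0913147326²
eq3: (x + 12.986)² + (y − 39.935)² = 58.8711656461²
eq3−eq2, eq3−eq1 (x²,y² cancel):
  0.862·x − 151.656·y = 2856.196158
  -11.682·x − 67.498·y = 1446.507465
det = 0.862·-67.498 − -151.656·-11.682 = -1829.828668
x = (2856.196158·-67.498 − -151.656·1446.507465) / -1829.828668 = -14.528140
y = (0.862·1446.507465 − 2856.196158·-11.682) / -1829.828668 = -18.915964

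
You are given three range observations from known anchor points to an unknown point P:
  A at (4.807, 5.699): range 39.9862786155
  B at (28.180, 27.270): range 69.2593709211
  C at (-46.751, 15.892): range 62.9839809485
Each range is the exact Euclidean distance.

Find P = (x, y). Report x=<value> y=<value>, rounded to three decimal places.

x=-6.592 y=-32.628

eq1: (x − 4.807)² + (y − 5.699)² = 39.9862786155²
eq2: (x − 28.180)² + (y − 27.270)² = 69.2593709211²
eq3: (x + 46.751)² + (y − 15.892)² = 62.9839809485²
eq2−eq1, eq2−eq3 (x²,y² cancel):
  -46.746·x − 43.142·y = 1715.778533
  -149.862·x − 22.756·y = 1730.324969
det = -46.746·-22.756 − -43.142·-149.862 = -5401.594428
x = (1715.778533·-22.756 − -43.142·1730.324969) / -5401.594428 = -6.591651
y = (-46.746·1730.324969 − 1715.778533·-149.862) / -5401.594428 = -32.628187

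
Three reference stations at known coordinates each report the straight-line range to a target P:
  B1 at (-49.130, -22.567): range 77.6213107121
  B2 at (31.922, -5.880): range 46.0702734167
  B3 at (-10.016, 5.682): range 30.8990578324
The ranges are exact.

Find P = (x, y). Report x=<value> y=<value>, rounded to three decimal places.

eq1: (x + 49.130)² + (y + 22.567)² = 77.6213107121²
eq2: (x − 31.922)² + (y + 5.880)² = 46.0702734167²
eq3: (x + 10.016)² + (y − 5.682)² = 30.8990578324²
eq2−eq3, eq2−eq1 (x²,y² cancel):
  -83.876·x + 23.124·y = 246.735214
  -162.104·x − 33.374·y = -2033.159879
det = -83.876·-33.374 − 23.124·-162.104 = 6547.770520
x = (246.735214·-33.374 − 23.124·-2033.159879) / 6547.770520 = 5.922665
y = (-83.876·-2033.159879 − 246.735214·-162.104) / 6547.770520 = 32.152942

x=5.923 y=32.153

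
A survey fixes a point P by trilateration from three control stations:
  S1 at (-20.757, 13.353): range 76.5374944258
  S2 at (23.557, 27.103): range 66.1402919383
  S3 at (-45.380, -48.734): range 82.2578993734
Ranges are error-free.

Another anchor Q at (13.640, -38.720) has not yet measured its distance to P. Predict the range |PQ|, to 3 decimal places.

eq1: (x + 20.757)² + (y − 13.353)² = 76.5374944258²
eq2: (x − 23.557)² + (y − 27.103)² = 66.1402919383²
eq3: (x + 45.380)² + (y + 48.734)² = 82.2578993734²
eq3−eq2, eq3−eq1 (x²,y² cancel):
  137.874·x + 151.674·y = -753.018506
  49.246·x + 124.174·y = -2916.817542
det = 137.874·124.174 − 151.674·49.246 = 9651.028272
x = (-753.018506·124.174 − 151.674·-2916.817542) / 9651.028272 = 36.151595
y = (137.874·-2916.817542 − -753.018506·49.246) / 9651.028272 = -37.827073
|P − Q| = √((36.151595 − 13.640)² + (-37.827073 − -38.720)²) = 22.529297

22.529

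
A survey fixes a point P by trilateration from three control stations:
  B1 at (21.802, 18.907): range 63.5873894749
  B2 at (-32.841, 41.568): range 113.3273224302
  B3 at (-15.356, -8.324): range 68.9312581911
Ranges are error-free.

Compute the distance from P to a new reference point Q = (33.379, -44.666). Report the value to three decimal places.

13.382

eq1: (x − 21.802)² + (y − 18.907)² = 63.5873894749²
eq2: (x + 32.841)² + (y − 41.568)² = 113.3273224302²
eq3: (x + 15.356)² + (y + 8.324)² = 68.9312581911²
eq1−eq2, eq1−eq3 (x²,y² cancel):
  -109.286·x + 45.322·y = -6826.097857
  -74.316·x − 54.462·y = -1235.868397
det = -109.286·-54.462 − 45.322·-74.316 = 9320.083884
x = (-6826.097857·-54.462 − 45.322·-1235.868397) / 9320.083884 = 45.898189
y = (-109.286·-1235.868397 − -6826.097857·-74.316) / 9320.083884 = -39.937964
|P − Q| = √((45.898189 − 33.379)² + (-39.937964 − -44.666)²) = 13.382242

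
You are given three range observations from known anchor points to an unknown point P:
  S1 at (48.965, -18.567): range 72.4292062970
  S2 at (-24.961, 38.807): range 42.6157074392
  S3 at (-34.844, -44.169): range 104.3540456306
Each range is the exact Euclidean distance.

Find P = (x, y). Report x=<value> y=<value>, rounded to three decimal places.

x=16.971 y=46.413

eq1: (x − 48.965)² + (y + 18.567)² = 72.4292062970²
eq2: (x + 24.961)² + (y − 38.807)² = 42.6157074392²
eq3: (x + 34.844)² + (y + 44.169)² = 104.3540456306²
eq2−eq1, eq2−eq3 (x²,y² cancel):
  147.852·x − 114.748·y = -2816.621460
  -19.766·x − 165.952·y = -8037.698192
det = 147.852·-165.952 − -114.748·-19.766 = -26804.444072
x = (-2816.621460·-165.952 − -114.748·-8037.698192) / -26804.444072 = 16.970538
y = (147.852·-8037.698192 − -2816.621460·-19.766) / -26804.444072 = 46.412568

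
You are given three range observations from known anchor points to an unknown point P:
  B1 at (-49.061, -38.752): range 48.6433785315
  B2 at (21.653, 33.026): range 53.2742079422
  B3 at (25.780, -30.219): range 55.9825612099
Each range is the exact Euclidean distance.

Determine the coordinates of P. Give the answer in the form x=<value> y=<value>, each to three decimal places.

eq1: (x + 49.061)² + (y + 38.752)² = 48.6433785315²
eq2: (x − 21.653)² + (y − 33.026)² = 53.2742079422²
eq3: (x − 25.780)² + (y + 30.219)² = 55.9825612099²
eq1−eq2, eq1−eq3 (x²,y² cancel):
  141.428·x + 143.556·y = -2821.093097
  149.682·x + 17.066·y = -3098.771749
det = 141.428·17.066 − 143.556·149.682 = -19074.138944
x = (-2821.093097·17.066 − 143.556·-3098.771749) / -19074.138944 = -20.797925
y = (141.428·-3098.771749 − -2821.093097·149.682) / -19074.138944 = 0.838110

x=-20.798 y=0.838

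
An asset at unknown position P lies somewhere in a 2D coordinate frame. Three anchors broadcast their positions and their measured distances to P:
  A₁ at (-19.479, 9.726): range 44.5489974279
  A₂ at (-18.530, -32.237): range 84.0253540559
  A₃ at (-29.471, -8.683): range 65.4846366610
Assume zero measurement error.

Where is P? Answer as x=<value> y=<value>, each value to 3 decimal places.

x=0.271 y=49.658

eq1: (x + 19.479)² + (y − 9.726)² = 44.5489974279²
eq2: (x + 18.530)² + (y + 32.237)² = 84.0253540559²
eq3: (x + 29.471)² + (y + 8.683)² = 65.4846366610²
eq1−eq3, eq1−eq2 (x²,y² cancel):
  -19.984·x − 36.818·y = -1833.716654
  1.898·x − 83.926·y = -4167.088400
det = -19.984·-83.926 − -36.818·1.898 = 1747.057748
x = (-1833.716654·-83.926 − -36.818·-4167.088400) / 1747.057748 = 0.270537
y = (-19.984·-4167.088400 − -1833.716654·1.898) / 1747.057748 = 49.658054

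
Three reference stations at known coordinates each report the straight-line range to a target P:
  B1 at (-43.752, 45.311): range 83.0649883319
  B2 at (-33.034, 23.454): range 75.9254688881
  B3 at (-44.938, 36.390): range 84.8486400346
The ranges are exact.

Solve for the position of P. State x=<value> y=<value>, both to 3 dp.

eq1: (x + 43.752)² + (y − 45.311)² = 83.0649883319²
eq2: (x + 33.034)² + (y − 23.454)² = 75.9254688881²
eq3: (x + 44.938)² + (y − 36.390)² = 84.8486400346²
eq1−eq2, eq1−eq3 (x²,y² cancel):
  21.436·x − 43.714·y = -1190.873492
  -2.372·x − 17.842·y = -923.167710
det = 21.436·-17.842 − -43.714·-2.372 = -486.150720
x = (-1190.873492·-17.842 − -43.714·-923.167710) / -486.150720 = 39.304248
y = (21.436·-923.167710 − -1190.873492·-2.372) / -486.150720 = 46.515975

x=39.304 y=46.516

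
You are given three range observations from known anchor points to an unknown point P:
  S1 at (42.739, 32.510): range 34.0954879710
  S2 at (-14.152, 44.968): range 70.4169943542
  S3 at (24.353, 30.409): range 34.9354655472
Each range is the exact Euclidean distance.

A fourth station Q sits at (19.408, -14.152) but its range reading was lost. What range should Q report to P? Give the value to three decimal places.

23.290

eq1: (x − 42.739)² + (y − 32.510)² = 34.0954879710²
eq2: (x + 14.152)² + (y − 44.968)² = 70.4169943542²
eq3: (x − 24.353)² + (y − 30.409)² = 34.9354655472²
eq1−eq2, eq1−eq3 (x²,y² cancel):
  -113.782·x + 24.916·y = -4457.172887
  -36.772·x − 4.202·y = -1423.730784
det = -113.782·-4.202 − 24.916·-36.772 = 1394.323116
x = (-4457.172887·-4.202 − 24.916·-1423.730784) / 1394.323116 = 38.873856
y = (-113.782·-1423.730784 − -4457.172887·-36.772) / 1394.323116 = -1.365699
|P − Q| = √((38.873856 − 19.408)² + (-1.365699 − -14.152)²) = 23.289677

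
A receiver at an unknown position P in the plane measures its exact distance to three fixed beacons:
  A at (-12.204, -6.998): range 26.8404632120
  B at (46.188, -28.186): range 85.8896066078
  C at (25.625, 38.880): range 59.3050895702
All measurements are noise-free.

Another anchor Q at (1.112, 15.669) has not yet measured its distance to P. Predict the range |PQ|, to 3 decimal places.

29.535

eq1: (x + 12.204)² + (y + 6.998)² = 26.8404632120²
eq2: (x − 46.188)² + (y + 28.186)² = 85.8896066078²
eq3: (x − 25.625)² + (y − 38.880)² = 59.3050895702²
eq1−eq3, eq1−eq2 (x²,y² cancel):
  75.658·x + 91.756·y = -826.297778
  116.784·x − 42.376·y = -3926.741738
det = 75.658·-42.376 − 91.756·116.784 = -13921.716112
x = (-826.297778·-42.376 − 91.756·-3926.741738) / -13921.716112 = -28.395731
y = (75.658·-3926.741738 − -826.297778·116.784) / -13921.716112 = 14.408501
|P − Q| = √((-28.395731 − 1.112)² + (14.408501 − 15.669)²) = 29.534642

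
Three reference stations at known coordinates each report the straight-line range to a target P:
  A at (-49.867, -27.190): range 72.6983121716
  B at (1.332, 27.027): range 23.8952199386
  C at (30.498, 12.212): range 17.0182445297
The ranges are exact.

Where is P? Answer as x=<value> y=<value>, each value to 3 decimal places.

eq1: (x + 49.867)² + (y + 27.190)² = 72.6983121716²
eq2: (x − 1.332)² + (y − 27.027)² = 23.8952199386²
eq3: (x − 30.498)² + (y − 12.212)² = 17.0182445297²
eq3−eq2, eq3−eq1 (x²,y² cancel):
  -58.332·x + 29.630·y = -628.388884
  -160.730·x − 78.804·y = -2848.671105
det = -58.332·-78.804 − 29.630·-160.730 = 9359.224828
x = (-628.388884·-78.804 − 29.630·-2848.671105) / 9359.224828 = 14.309484
y = (-58.332·-2848.671105 − -628.388884·-160.730) / 9359.224828 = 6.962942

x=14.309 y=6.963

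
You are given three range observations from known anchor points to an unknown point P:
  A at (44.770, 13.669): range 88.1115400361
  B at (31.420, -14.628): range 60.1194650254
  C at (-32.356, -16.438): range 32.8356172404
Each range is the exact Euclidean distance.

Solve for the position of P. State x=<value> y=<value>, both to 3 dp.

eq1: (x − 44.770)² + (y − 13.669)² = 88.1115400361²
eq2: (x − 31.420)² + (y + 14.628)² = 60.1194650254²
eq3: (x + 32.356)² + (y + 16.438)² = 32.8356172404²
eq3−eq1, eq3−eq2 (x²,y² cancel):
  154.252·x + 60.214·y = -5811.389847
  127.552·x + 3.620·y = -2652.096111
det = 154.252·3.620 − 60.214·127.552 = -7122.023888
x = (-5811.389847·3.620 − 60.214·-2652.096111) / -7122.023888 = -19.468635
y = (154.252·-2652.096111 − -5811.389847·127.552) / -7122.023888 = -46.638887

x=-19.469 y=-46.639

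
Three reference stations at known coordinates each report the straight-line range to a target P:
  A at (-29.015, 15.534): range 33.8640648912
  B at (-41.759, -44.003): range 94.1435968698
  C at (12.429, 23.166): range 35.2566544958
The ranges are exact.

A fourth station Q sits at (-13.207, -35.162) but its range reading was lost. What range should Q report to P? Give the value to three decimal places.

eq1: (x + 29.015)² + (y − 15.534)² = 33.8640648912²
eq2: (x + 41.759)² + (y + 44.003)² = 94.1435968698²
eq3: (x − 12.429)² + (y − 23.166)² = 35.2566544958²
eq2−eq3, eq2−eq1 (x²,y² cancel):
  108.376·x + 134.338·y = 4631.050652
  25.488·x + 119.074·y = 5119.339232
det = 108.376·119.074 − 134.338·25.488 = 9480.756880
x = (4631.050652·119.074 − 134.338·5119.339232) / 9480.756880 = -14.374809
y = (108.376·5119.339232 − 4631.050652·25.488) / 9480.756880 = 46.069876
|P − Q| = √((-14.374809 − -13.207)² + (46.069876 − -35.162)²) = 81.240269

81.240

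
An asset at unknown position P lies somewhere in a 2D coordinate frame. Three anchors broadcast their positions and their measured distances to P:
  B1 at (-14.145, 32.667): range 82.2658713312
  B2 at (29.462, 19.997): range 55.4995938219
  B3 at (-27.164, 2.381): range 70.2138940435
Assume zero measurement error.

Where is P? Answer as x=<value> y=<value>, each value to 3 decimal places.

eq1: (x + 14.145)² + (y − 32.667)² = 82.2658713312²
eq2: (x − 29.462)² + (y − 19.997)² = 55.4995938219²
eq3: (x + 27.164)² + (y − 2.381)² = 70.2138940435²
eq2−eq1, eq2−eq3 (x²,y² cancel):
  -87.214·x + 25.340·y = -3688.144210
  -113.252·x − 35.232·y = -2374.123398
det = -87.214·-35.232 − 25.340·-113.252 = 5942.529328
x = (-3688.144210·-35.232 − 25.340·-2374.123398) / 5942.529328 = 31.989911
y = (-87.214·-2374.123398 − -3688.144210·-113.252) / 5942.529328 = -35.444993

x=31.990 y=-35.445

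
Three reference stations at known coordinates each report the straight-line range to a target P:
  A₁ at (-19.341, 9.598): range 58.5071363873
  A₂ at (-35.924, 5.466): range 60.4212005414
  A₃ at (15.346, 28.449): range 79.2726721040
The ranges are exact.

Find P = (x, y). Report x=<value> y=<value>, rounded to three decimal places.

x=-7.032 y=-47.600

eq1: (x + 19.341)² + (y − 9.598)² = 58.5071363873²
eq2: (x + 35.924)² + (y − 5.466)² = 60.4212005414²
eq3: (x − 15.346)² + (y − 28.449)² = 79.2726721040²
eq1−eq3, eq1−eq2 (x²,y² cancel):
  69.374·x + 37.702·y = -2282.422102
  -33.166·x − 8.264·y = 626.578580
det = 69.374·-8.264 − 37.702·-33.166 = 677.117796
x = (-2282.422102·-8.264 − 37.702·626.578580) / 677.117796 = -7.031759
y = (69.374·626.578580 − -2282.422102·-33.166) / 677.117796 = -47.599619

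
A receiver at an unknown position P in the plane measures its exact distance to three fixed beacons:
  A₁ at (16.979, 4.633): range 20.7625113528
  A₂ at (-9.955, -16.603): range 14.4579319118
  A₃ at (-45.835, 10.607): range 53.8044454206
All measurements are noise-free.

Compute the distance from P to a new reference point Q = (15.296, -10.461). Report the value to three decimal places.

eq1: (x − 16.979)² + (y − 4.633)² = 20.7625113528²
eq2: (x + 9.955)² + (y + 16.603)² = 14.4579319118²
eq3: (x + 45.835)² + (y − 10.607)² = 53.8044454206²
eq2−eq1, eq2−eq3 (x²,y² cancel):
  53.868·x + 42.472·y = -287.060587
  -71.760·x + 54.420·y = -847.292512
det = 53.868·54.420 − 42.472·-71.760 = 5979.287280
x = (-287.060587·54.420 − 42.472·-847.292512) / 5979.287280 = 3.405819
y = (53.868·-847.292512 − -287.060587·-71.760) / 5979.287280 = -11.078481
|P − Q| = √((3.405819 − 15.296)² + (-11.078481 − -10.461)²) = 11.906204

11.906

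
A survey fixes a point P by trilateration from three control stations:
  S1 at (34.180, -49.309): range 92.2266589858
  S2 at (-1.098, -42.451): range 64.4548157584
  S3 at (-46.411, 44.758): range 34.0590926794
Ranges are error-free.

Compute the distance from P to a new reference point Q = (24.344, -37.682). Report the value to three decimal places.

77.138

eq1: (x − 34.180)² + (y + 49.309)² = 92.2266589858²
eq2: (x + 1.098)² + (y + 42.451)² = 64.4548157584²
eq3: (x + 46.411)² + (y − 44.758)² = 34.0590926794²
eq3−eq1, eq3−eq2 (x²,y² cancel):
  161.182·x − 188.134·y = -7903.344438
  90.626·x − 174.418·y = -5348.367960
det = 161.182·-174.418 − -188.134·90.626 = -11063.210192
x = (-7903.344438·-174.418 − -188.134·-5348.367960) / -11063.210192 = -33.649878
y = (161.182·-5348.367960 − -7903.344438·90.626) / -11063.210192 = 13.179913
|P − Q| = √((-33.649878 − 24.344)² + (13.179913 − -37.682)²) = 77.137696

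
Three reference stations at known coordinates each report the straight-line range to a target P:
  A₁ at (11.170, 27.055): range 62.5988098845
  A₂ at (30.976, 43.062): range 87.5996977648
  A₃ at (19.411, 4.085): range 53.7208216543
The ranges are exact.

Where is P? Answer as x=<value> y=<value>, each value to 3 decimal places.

x=-27.422 y=-22.233

eq1: (x − 11.170)² + (y − 27.055)² = 62.5988098845²
eq2: (x − 30.976)² + (y − 43.062)² = 87.5996977648²
eq3: (x − 19.411)² + (y − 4.085)² = 53.7208216543²
eq1−eq3, eq1−eq2 (x²,y² cancel):
  16.482·x − 45.940·y = 569.416541
  39.612·x + 32.014·y = -1797.989555
det = 16.482·32.014 − -45.940·39.612 = 2347.430028
x = (569.416541·32.014 − -45.940·-1797.989555) / 2347.430028 = -27.421622
y = (16.482·-1797.989555 − 569.416541·39.612) / 2347.430028 = -22.232906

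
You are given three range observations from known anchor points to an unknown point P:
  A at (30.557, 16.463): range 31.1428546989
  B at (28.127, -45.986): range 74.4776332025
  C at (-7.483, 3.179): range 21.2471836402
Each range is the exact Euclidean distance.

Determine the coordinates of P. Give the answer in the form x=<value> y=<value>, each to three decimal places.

x=0.113 y=23.022

eq1: (x − 30.557)² + (y − 16.463)² = 31.1428546989²
eq2: (x − 28.127)² + (y + 45.986)² = 74.4776332025²
eq3: (x + 7.483)² + (y − 3.179)² = 21.2471836402²
eq2−eq3, eq2−eq1 (x²,y² cancel):
  -71.220·x + 98.330·y = 2255.736040
  4.860·x + 124.898·y = 2875.960742
det = -71.220·124.898 − 98.330·4.860 = -9373.119360
x = (2255.736040·124.898 − 98.330·2875.960742) / -9373.119360 = 0.112695
y = (-71.220·2875.960742 − 2255.736040·4.860) / -9373.119360 = 23.022090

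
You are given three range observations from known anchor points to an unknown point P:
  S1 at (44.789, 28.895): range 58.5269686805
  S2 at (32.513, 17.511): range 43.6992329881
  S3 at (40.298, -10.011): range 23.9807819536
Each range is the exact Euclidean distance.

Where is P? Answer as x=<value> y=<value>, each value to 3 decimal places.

eq1: (x − 44.789)² + (y − 28.895)² = 58.5269686805²
eq2: (x − 32.513)² + (y − 17.511)² = 43.6992329881²
eq3: (x − 40.298)² + (y + 10.011)² = 23.9807819536²
eq3−eq1, eq3−eq2 (x²,y² cancel):
  8.982·x + 77.812·y = -1733.501539
  -15.570·x + 55.044·y = -1694.963696
det = 8.982·55.044 − 77.812·-15.570 = 1705.938048
x = (-1733.501539·55.044 − 77.812·-1694.963696) / 1705.938048 = 21.378066
y = (8.982·-1694.963696 − -1733.501539·-15.570) / 1705.938048 = -24.745789

x=21.378 y=-24.746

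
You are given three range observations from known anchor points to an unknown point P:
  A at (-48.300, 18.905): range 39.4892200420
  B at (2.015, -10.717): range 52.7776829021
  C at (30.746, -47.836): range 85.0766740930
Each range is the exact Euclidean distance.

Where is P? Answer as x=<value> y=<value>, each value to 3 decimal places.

eq1: (x + 48.300)² + (y − 18.905)² = 39.4892200420²
eq2: (x − 2.015)² + (y + 10.717)² = 52.7776829021²
eq3: (x − 30.746)² + (y + 47.836)² = 85.0766740930²
eq1−eq2, eq1−eq3 (x²,y² cancel):
  100.630·x − 59.244·y = -3797.460024
  158.092·x − 133.482·y = -5135.331588
det = 100.630·-133.482 − -59.244·158.092 = -4066.291212
x = (-3797.460024·-133.482 − -59.244·-5135.331588) / -4066.291212 = -49.837792
y = (100.630·-5135.331588 − -3797.460024·158.092) / -4066.291212 = -20.554266

x=-49.838 y=-20.554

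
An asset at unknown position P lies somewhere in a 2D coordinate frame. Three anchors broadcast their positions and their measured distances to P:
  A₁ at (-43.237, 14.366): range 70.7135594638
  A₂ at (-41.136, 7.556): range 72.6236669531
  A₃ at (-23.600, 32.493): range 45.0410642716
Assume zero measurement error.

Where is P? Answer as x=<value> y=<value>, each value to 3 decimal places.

eq1: (x + 43.237)² + (y − 14.366)² = 70.7135594638²
eq2: (x + 41.136)² + (y − 7.556)² = 72.6236669531²
eq3: (x + 23.600)² + (y − 32.493)² = 45.0410642716²
eq3−eq1, eq3−eq2 (x²,y² cancel):
  -39.274·x − 36.254·y = -2508.644945
  -35.072·x − 49.874·y = -3108.990948
det = -39.274·-49.874 − -36.254·-35.072 = 687.251188
x = (-2508.644945·-49.874 − -36.254·-3108.990948) / 687.251188 = 18.046968
y = (-39.274·-3108.990948 − -2508.644945·-35.072) / 687.251188 = 49.646062

x=18.047 y=49.646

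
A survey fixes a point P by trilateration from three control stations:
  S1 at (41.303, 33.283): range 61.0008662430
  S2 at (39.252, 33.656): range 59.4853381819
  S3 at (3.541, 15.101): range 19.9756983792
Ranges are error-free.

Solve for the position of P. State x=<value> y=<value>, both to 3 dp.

x=-10.213 y=0.614

eq1: (x − 41.303)² + (y − 33.283)² = 61.0008662430²
eq2: (x − 39.252)² + (y − 33.656)² = 59.4853381819²
eq3: (x − 3.541)² + (y − 15.101)² = 19.9756983792²
eq2−eq1, eq2−eq3 (x²,y² cancel):
  4.102·x − 0.746·y = -42.350166
  -71.422·x − 37.110·y = 706.609975
det = 4.102·-37.110 − -0.746·-71.422 = -205.506032
x = (-42.350166·-37.110 − -0.746·706.609975) / -205.506032 = -10.212575
y = (4.102·706.609975 − -42.350166·-71.422) / -205.506032 = 0.614188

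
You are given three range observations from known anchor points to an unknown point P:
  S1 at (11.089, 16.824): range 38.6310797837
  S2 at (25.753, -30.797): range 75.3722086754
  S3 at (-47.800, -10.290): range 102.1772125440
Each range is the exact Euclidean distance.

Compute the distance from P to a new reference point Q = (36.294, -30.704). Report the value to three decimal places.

eq1: (x − 11.089)² + (y − 16.824)² = 38.6310797837²
eq2: (x − 25.753)² + (y + 30.797)² = 75.3722086754²
eq3: (x + 47.800)² + (y + 10.290)² = 102.1772125440²
eq1−eq3, eq1−eq2 (x²,y² cancel):
  -117.778·x − 54.228·y = -6963.111235
  29.328·x − 95.242·y = -2982.950194
det = -117.778·-95.242 − -54.228·29.328 = 12807.811060
x = (-6963.111235·-95.242 − -54.228·-2982.950194) / 12807.811060 = 39.149642
y = (-117.778·-2982.950194 − -6963.111235·29.328) / 12807.811060 = 43.375096
|P − Q| = √((39.149642 − 36.294)² + (43.375096 − -30.704)²) = 74.134116

74.134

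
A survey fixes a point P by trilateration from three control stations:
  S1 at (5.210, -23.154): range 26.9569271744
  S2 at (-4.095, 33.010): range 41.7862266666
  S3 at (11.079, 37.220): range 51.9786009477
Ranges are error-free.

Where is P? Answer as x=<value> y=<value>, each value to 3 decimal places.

eq1: (x − 5.210)² + (y + 23.154)² = 26.9569271744²
eq2: (x + 4.095)² + (y − 33.010)² = 41.7862266666²
eq3: (x − 11.079)² + (y − 37.220)² = 51.9786009477²
eq1−eq3, eq1−eq2 (x²,y² cancel):
  11.738·x + 120.748·y = -1030.278209
  -18.610·x + 112.328·y = -476.235507
det = 11.738·112.328 − 120.748·-18.610 = 3565.626344
x = (-1030.278209·112.328 − 120.748·-476.235507) / 3565.626344 = -16.329419
y = (11.738·-476.235507 − -1030.278209·-18.610) / 3565.626344 = -6.945071

x=-16.329 y=-6.945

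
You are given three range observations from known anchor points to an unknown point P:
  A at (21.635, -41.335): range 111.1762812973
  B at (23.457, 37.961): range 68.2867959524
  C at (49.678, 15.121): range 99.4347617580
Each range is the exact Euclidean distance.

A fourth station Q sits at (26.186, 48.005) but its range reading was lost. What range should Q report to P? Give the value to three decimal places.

70.218

eq1: (x − 21.635)² + (y + 41.335)² = 111.1762812973²
eq2: (x − 23.457)² + (y − 37.961)² = 68.2867959524²
eq3: (x − 49.678)² + (y − 15.121)² = 99.4347617580²
eq1−eq2, eq1−eq3 (x²,y² cancel):
  3.644·x + 158.592·y = 7511.691942
  56.086·x + 112.912·y = 2992.786552
det = 3.644·112.912 − 158.592·56.086 = -8483.339584
x = (7511.691942·112.912 − 158.592·2992.786552) / -8483.339584 = -44.030791
y = (3.644·2992.786552 − 7511.691942·56.086) / -8483.339584 = 48.376590
|P − Q| = √((-44.030791 − 26.186)² + (48.376590 − 48.005)²) = 70.217775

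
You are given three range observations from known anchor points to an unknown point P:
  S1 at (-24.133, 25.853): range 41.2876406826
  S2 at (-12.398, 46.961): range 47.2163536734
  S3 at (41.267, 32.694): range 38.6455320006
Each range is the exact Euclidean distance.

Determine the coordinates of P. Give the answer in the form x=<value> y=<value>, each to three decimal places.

eq1: (x + 24.133)² + (y − 25.853)² = 41.2876406826²
eq2: (x + 12.398)² + (y − 46.961)² = 47.2163536734²
eq3: (x − 41.267)² + (y − 32.694)² = 38.6455320006²
eq3−eq2, eq3−eq1 (x²,y² cancel):
  -107.330·x + 28.534·y = -1148.723911
  -130.800·x − 13.682·y = -1732.275757
det = -107.330·-13.682 − 28.534·-130.800 = 5200.736260
x = (-1148.723911·-13.682 − 28.534·-1732.275757) / 5200.736260 = 12.526226
y = (-107.330·-1732.275757 − -1148.723911·-130.800) / 5200.736260 = 6.859042

x=12.526 y=6.859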